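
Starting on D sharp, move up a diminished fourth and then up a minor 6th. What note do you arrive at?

Eb

A diminished fourth up from D# is G (letter G, 4 semitones up).
A minor sixth up from G is Eb (letter E, 8 semitones up).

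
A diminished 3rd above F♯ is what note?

F up a major third is A, so the target letter is A.
From F#, a diminished third is 2 semitones up: Ab.

Ab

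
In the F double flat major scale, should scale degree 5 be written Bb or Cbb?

Cbb

Each scale degree takes a distinct letter name. Degree 5 of a scale on F must use the letter C.
Cbb and Bb are enharmonically the same pitch, but only Cbb uses the letter C, so it is the correct spelling here.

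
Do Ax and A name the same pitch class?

A## is pitch class 11; A is pitch class 9.
The pitch classes differ (11 vs. 9), so they are not enharmonic equivalents.

No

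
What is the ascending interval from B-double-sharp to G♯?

diminished sixth

Counting letters B–C–D–E–F–G gives a sixth.
B##→G# = 7 semitones, 2 narrower than the major sixth (9), so diminished.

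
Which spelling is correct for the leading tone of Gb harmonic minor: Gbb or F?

F

Each scale degree takes a distinct letter name. Degree 7 of a scale on G must use the letter F.
F and Gbb are enharmonically the same pitch, but only F uses the letter F, so it is the correct spelling here.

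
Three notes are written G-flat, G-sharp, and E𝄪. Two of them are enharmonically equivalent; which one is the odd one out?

In 12-tone equal temperament, enharmonic equivalents share a pitch class. Gb is pitch class 6; G# is pitch class 8; E## is pitch class 6.
Gb and E## share pitch class 6, while G# is pitch class 8.

G#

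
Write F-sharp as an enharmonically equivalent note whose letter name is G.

Plain G sits 1 semitone above F#, so on the letter G the same pitch needs a flat: Gb.

Gb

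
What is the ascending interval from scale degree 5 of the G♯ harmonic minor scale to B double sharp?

augmented sixth

Scale degree 5 of G# harmonic minor is D#.
D# up to B##: letters D→B make it a sixth; 10 semitones makes it augmented.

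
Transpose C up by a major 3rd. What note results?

A third above C lands on the letter E.
A major third spans 4 semitones, so C moves to pitch class 4. On the letter E that is E.

E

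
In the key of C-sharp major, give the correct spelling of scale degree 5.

G#

The C# major scale runs C# D# E# F# G# A# B#.
Degree 5 is G#.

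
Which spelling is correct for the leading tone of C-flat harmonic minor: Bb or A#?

Bb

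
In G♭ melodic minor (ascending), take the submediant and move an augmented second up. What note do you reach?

The submediant of Gb melodic minor (ascending) is Eb.
An augmented second (3 semitones) above Eb lands on the letter F, giving F#.

F#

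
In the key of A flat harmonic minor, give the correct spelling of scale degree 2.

Bb

The Ab harmonic minor scale runs Ab Bb Cb Db Eb Fb G.
Degree 2 is Bb.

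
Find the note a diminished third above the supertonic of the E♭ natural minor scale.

Abb

The supertonic of Eb natural minor is F.
A diminished third (2 semitones) above F lands on the letter A, giving Abb.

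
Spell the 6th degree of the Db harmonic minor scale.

Bbb

Degree 6 takes the letter 5 steps above D, which is B.
In harmonic minor, degree 6 sits 8 semitones above the tonic. Db + 8 semitones is pitch class 9, spelled on B as Bbb.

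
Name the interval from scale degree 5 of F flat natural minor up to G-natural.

augmented fifth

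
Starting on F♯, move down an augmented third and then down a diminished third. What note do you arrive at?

An augmented third down from F# is Db (letter D, 5 semitones down).
A diminished third down from Db is B (letter B, 2 semitones down).

B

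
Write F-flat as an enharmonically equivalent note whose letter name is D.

D##

Fb is pitch class 4. The letter D alone is pitch class 2.
To reach pitch class 4 from D requires an offset of +2 semitones, i.e. double sharp: D##.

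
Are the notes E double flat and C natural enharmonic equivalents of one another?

Ebb is pitch class 2; C is pitch class 0.
The pitch classes differ (2 vs. 0), so they are not enharmonic equivalents.

No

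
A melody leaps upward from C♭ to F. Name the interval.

Counting letters C–D–E–F gives a fourth.
Cb→F = 6 semitones, 1 wider than the perfect fourth (5), so augmented.

augmented fourth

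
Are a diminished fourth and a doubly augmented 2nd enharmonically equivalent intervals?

A diminished fourth spans 4 semitones; a doubly augmented second spans 4.
They are enharmonically equivalent.

Yes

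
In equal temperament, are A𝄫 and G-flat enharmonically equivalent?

No

Abb is pitch class 7; Gb is pitch class 6.
The pitch classes differ (7 vs. 6), so they are not enharmonic equivalents.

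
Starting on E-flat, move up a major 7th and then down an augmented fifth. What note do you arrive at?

Gb

A major seventh up from Eb is D (letter D, 11 semitones up).
An augmented fifth down from D is Gb (letter G, 8 semitones down).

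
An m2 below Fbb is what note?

Ebb

A second below F lands on the letter E.
A minor second spans 1 semitone, so Fbb moves to pitch class 2. On the letter E that is Ebb.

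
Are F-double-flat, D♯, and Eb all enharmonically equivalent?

Yes

Fbb = pitch class 3 and D# = pitch class 3 and Eb = pitch class 3 — the same pitch class, so they are enharmonic equivalents.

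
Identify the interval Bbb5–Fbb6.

diminished fifth

The letter names run B→F, a span of 4 letter steps, so the interval is some kind of fifth.
Bbb to Fbb is 6 semitones. A perfect fifth is 7, so 6 makes it diminished.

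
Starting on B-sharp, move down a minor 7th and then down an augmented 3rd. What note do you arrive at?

A

A minor seventh down from B# is C## (letter C, 10 semitones down).
An augmented third down from C## is A (letter A, 5 semitones down).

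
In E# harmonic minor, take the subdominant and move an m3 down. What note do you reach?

The subdominant of E# harmonic minor is A#.
A minor third (3 semitones) below A# lands on the letter F, giving F##.

F##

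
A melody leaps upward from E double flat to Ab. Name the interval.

augmented fourth

Counting letters E–F–G–A gives a fourth.
Ebb→Ab = 6 semitones, 1 wider than the perfect fourth (5), so augmented.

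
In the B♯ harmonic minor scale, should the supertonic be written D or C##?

C##

Each scale degree takes a distinct letter name. Degree 2 of a scale on B must use the letter C.
C## and D are enharmonically the same pitch, but only C## uses the letter C, so it is the correct spelling here.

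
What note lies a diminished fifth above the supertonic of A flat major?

The supertonic of Ab major is Bb.
A diminished fifth (6 semitones) above Bb lands on the letter F, giving Fb.

Fb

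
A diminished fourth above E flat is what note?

Abb

A fourth above E lands on the letter A.
A diminished fourth spans 4 semitones, so Eb moves to pitch class 7. On the letter A that is Abb.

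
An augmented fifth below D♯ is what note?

A fifth below D lands on the letter G.
An augmented fifth spans 8 semitones, so D# moves to pitch class 7. On the letter G that is G.

G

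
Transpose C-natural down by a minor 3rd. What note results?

A

C down a major third is Ab, so the target letter is A.
From C, a minor third is 3 semitones down: A.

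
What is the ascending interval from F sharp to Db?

Counting letters F–G–A–B–C–D gives a sixth.
F#→Db = 7 semitones, 2 narrower than the major sixth (9), so diminished.

diminished sixth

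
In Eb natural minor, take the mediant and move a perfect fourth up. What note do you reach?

The mediant of Eb natural minor is Gb.
A perfect fourth (5 semitones) above Gb lands on the letter C, giving Cb.

Cb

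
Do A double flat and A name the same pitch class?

Abb is pitch class 7; A is pitch class 9.
The pitch classes differ (7 vs. 9), so they are not enharmonic equivalents.

No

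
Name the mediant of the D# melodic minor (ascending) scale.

Degree 3 takes the letter 2 steps above D, which is F.
In melodic minor (ascending), degree 3 sits 3 semitones above the tonic. D# + 3 semitones is pitch class 6, spelled on F as F#.

F#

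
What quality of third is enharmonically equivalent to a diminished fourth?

A diminished fourth spans 4 semitones.
A third spanning 4 semitones is major (the major third is 4).

major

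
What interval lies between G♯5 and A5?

The letter names run G→A, a span of 1 letter step, so the interval is some kind of second.
G# to A is 1 semitone. A major second is 2, so 1 makes it minor.

minor second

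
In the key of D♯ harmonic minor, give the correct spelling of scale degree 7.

Degree 7 takes the letter 6 steps above D, which is C.
In harmonic minor, degree 7 sits 11 semitones above the tonic. D# + 11 semitones is pitch class 2, spelled on C as C##.

C##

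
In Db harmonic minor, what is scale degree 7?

C

Degree 7 takes the letter 6 steps above D, which is C.
In harmonic minor, degree 7 sits 11 semitones above the tonic. Db + 11 semitones is pitch class 0, spelled on C as C.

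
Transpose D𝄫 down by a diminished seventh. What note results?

A seventh below D lands on the letter E.
A diminished seventh spans 9 semitones, so Dbb moves to pitch class 3. On the letter E that is Eb.

Eb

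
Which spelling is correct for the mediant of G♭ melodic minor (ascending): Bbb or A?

Each scale degree takes a distinct letter name. Degree 3 of a scale on G must use the letter B.
Bbb and A are enharmonically the same pitch, but only Bbb uses the letter B, so it is the correct spelling here.

Bbb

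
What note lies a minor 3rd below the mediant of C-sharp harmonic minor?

The mediant of C# harmonic minor is E.
A minor third (3 semitones) below E lands on the letter C, giving C#.

C#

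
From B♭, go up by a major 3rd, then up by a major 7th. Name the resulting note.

A major third up from Bb is D (letter D, 4 semitones up).
A major seventh up from D is C# (letter C, 11 semitones up).

C#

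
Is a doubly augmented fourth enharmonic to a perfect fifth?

Yes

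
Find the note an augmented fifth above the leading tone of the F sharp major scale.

B##

The leading tone of F# major is E#.
An augmented fifth (8 semitones) above E# lands on the letter B, giving B##.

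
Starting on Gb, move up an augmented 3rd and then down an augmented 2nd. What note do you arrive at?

Ab

An augmented third up from Gb is B (letter B, 5 semitones up).
An augmented second down from B is Ab (letter A, 3 semitones down).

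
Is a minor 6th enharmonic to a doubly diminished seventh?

Yes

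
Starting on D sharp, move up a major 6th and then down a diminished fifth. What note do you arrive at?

E##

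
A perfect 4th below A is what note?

E

A down a perfect fourth is E, so the target letter is E.
From A, a perfect fourth is 5 semitones down: E.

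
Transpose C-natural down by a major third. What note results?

C down a major third is Ab, so the target letter is A.
From C, a major third is 4 semitones down: Ab.

Ab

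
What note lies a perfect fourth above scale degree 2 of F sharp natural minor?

Scale degree 2 of F# natural minor is G#.
A perfect fourth (5 semitones) above G# lands on the letter C, giving C#.

C#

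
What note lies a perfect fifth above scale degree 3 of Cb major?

Scale degree 3 of Cb major is Eb.
A perfect fifth (7 semitones) above Eb lands on the letter B, giving Bb.

Bb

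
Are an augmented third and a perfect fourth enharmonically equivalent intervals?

An augmented third spans 5 semitones; a perfect fourth spans 5.
They are enharmonically equivalent.

Yes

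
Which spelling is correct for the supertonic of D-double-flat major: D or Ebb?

Ebb

Each scale degree takes a distinct letter name. Degree 2 of a scale on D must use the letter E.
Ebb and D are enharmonically the same pitch, but only Ebb uses the letter E, so it is the correct spelling here.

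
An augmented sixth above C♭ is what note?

A sixth above C lands on the letter A.
An augmented sixth spans 10 semitones, so Cb moves to pitch class 9. On the letter A that is A.

A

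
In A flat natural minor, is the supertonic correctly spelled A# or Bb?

Bb

Each scale degree takes a distinct letter name. Degree 2 of a scale on A must use the letter B.
Bb and A# are enharmonically the same pitch, but only Bb uses the letter B, so it is the correct spelling here.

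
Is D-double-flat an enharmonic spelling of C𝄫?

Dbb is pitch class 0; Cbb is pitch class 10.
The pitch classes differ (0 vs. 10), so they are not enharmonic equivalents.

No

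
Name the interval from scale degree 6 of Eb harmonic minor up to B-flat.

major seventh

Scale degree 6 of Eb harmonic minor is Cb.
Cb up to Bb: letters C→B make it a seventh; 11 semitones makes it major.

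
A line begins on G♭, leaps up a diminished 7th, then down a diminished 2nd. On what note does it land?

Eb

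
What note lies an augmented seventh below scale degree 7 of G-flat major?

Gbb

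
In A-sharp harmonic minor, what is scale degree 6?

F#

The A# harmonic minor scale runs A# B# C# D# E# F# G##.
Degree 6 is F#.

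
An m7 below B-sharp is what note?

C##

B down a major seventh is C, so the target letter is C.
From B#, a minor seventh is 10 semitones down: C##.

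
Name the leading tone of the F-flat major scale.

Eb

The Fb major scale runs Fb Gb Ab Bbb Cb Db Eb.
Degree 7 is Eb.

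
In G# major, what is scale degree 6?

The G# major scale runs G# A# B# C# D# E# F##.
Degree 6 is E#.

E#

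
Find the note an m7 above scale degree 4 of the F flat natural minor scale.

Abb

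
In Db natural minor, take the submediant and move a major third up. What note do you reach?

Db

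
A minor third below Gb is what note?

G down a major third is Eb, so the target letter is E.
From Gb, a minor third is 3 semitones down: Eb.

Eb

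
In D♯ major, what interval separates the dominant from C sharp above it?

minor third

The dominant of D# major is A#.
A# up to C#: letters A→C make it a third; 3 semitones makes it minor.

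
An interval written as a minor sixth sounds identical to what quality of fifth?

augmented

A minor sixth spans 8 semitones.
A fifth spanning 8 semitones is augmented (the perfect fifth is 7).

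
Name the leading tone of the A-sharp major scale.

G##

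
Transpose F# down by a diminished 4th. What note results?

A fourth below F lands on the letter C.
A diminished fourth spans 4 semitones, so F# moves to pitch class 2. On the letter C that is C##.

C##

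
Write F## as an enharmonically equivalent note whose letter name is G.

F## is pitch class 7. The letter G alone is pitch class 7.
Pitch class 7 on G needs no accidental: G.

G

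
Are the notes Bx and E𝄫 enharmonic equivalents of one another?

No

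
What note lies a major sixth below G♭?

G down a major sixth is Bb, so the target letter is B.
From Gb, a major sixth is 9 semitones down: Bbb.

Bbb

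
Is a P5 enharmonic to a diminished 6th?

A perfect fifth spans 7 semitones; a diminished sixth spans 7.
They are enharmonically equivalent.

Yes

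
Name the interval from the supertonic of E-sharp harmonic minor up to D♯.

The supertonic of E# harmonic minor is F##.
F## up to D#: letters F→D make it a sixth; 8 semitones makes it minor.

minor sixth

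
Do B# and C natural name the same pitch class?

B# = pitch class 0 and C = pitch class 0 — the same pitch class, so they are enharmonic equivalents.

Yes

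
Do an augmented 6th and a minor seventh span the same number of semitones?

An augmented sixth spans 10 semitones; a minor seventh spans 10.
They are enharmonically equivalent.

Yes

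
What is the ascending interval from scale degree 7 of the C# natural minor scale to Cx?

Scale degree 7 of C# natural minor is B.
B up to C##: letters B→C make it a second; 3 semitones makes it augmented.

augmented second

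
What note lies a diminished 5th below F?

B

F down a perfect fifth is Bb, so the target letter is B.
From F, a diminished fifth is 6 semitones down: B.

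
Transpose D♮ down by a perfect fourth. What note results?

A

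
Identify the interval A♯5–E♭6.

doubly diminished fifth

The letter names run A→E, a span of 4 letter steps, so the interval is some kind of fifth.
A# to Eb is 5 semitones. A perfect fifth is 7, so 5 makes it doubly diminished.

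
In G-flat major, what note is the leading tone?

Degree 7 takes the letter 6 steps above G, which is F.
In major, degree 7 sits 11 semitones above the tonic. Gb + 11 semitones is pitch class 5, spelled on F as F.

F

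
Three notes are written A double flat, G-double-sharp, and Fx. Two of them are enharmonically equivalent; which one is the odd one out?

G##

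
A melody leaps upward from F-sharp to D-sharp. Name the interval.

Counting letters F–G–A–B–C–D gives a sixth.
F#→D# = 9 semitones, exactly the major sixth.

major sixth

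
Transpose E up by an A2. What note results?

F##

E up a major second is F#, so the target letter is F.
From E, an augmented second is 3 semitones up: F##.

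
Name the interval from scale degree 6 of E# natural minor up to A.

Scale degree 6 of E# natural minor is C#.
C# up to A: letters C→A make it a sixth; 8 semitones makes it minor.

minor sixth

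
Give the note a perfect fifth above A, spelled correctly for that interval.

E

A fifth above A lands on the letter E.
A perfect fifth spans 7 semitones, so A moves to pitch class 4. On the letter E that is E.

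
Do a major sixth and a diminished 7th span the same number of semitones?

A major sixth spans 9 semitones; a diminished seventh spans 9.
They are enharmonically equivalent.

Yes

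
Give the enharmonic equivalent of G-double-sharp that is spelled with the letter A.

A

Plain A sits at the same pitch as G##, so on the letter A the same pitch needs a natural: A.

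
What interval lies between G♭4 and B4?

augmented third

Counting letters G–A–B gives a third.
Gb→B = 5 semitones, 1 wider than the major third (4), so augmented.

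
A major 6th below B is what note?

A sixth below B lands on the letter D.
A major sixth spans 9 semitones, so B moves to pitch class 2. On the letter D that is D.

D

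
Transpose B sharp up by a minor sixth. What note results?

B up a major sixth is G#, so the target letter is G.
From B#, a minor sixth is 8 semitones up: G#.

G#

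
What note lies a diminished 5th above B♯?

F#

A fifth above B lands on the letter F.
A diminished fifth spans 6 semitones, so B# moves to pitch class 6. On the letter F that is F#.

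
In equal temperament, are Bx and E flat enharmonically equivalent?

No

B## is pitch class 1; Eb is pitch class 3.
The pitch classes differ (1 vs. 3), so they are not enharmonic equivalents.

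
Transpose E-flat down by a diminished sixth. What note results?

G#

E down a major sixth is G, so the target letter is G.
From Eb, a diminished sixth is 7 semitones down: G#.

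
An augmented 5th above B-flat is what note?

B up a perfect fifth is F#, so the target letter is F.
From Bb, an augmented fifth is 8 semitones up: F#.

F#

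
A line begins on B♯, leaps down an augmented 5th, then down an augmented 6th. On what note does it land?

Gb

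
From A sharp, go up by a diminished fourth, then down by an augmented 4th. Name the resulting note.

Ab

A diminished fourth up from A# is D (letter D, 4 semitones up).
An augmented fourth down from D is Ab (letter A, 6 semitones down).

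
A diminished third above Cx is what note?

E

A third above C lands on the letter E.
A diminished third spans 2 semitones, so C## moves to pitch class 4. On the letter E that is E.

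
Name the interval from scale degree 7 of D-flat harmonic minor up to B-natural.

Scale degree 7 of Db harmonic minor is C.
C up to B: letters C→B make it a seventh; 11 semitones makes it major.

major seventh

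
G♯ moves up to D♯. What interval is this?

Counting letters G–A–B–C–D gives a fifth.
G#→D# = 7 semitones, exactly the perfect fifth.

perfect fifth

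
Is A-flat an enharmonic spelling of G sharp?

Ab = pitch class 8 and G# = pitch class 8 — the same pitch class, so they are enharmonic equivalents.

Yes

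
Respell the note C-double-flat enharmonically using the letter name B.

Cbb is pitch class 10. The letter B alone is pitch class 11.
To reach pitch class 10 from B requires an offset of -1 semitone, i.e. flat: Bb.

Bb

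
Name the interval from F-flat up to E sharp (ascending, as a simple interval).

The letter names run F→E, a span of 6 letter steps, so the interval is some kind of seventh.
Fb to E# is 13 semitones. A major seventh is 11, so 13 makes it doubly augmented.

doubly augmented seventh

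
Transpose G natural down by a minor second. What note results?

F#

A second below G lands on the letter F.
A minor second spans 1 semitone, so G moves to pitch class 6. On the letter F that is F#.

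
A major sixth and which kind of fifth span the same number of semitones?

A major sixth spans 9 semitones.
A fifth spanning 9 semitones is doubly augmented (the perfect fifth is 7).

doubly augmented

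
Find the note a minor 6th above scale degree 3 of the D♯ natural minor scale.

Scale degree 3 of D# natural minor is F#.
A minor sixth (8 semitones) above F# lands on the letter D, giving D.

D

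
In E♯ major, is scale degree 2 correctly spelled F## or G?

Each scale degree takes a distinct letter name. Degree 2 of a scale on E must use the letter F.
F## and G are enharmonically the same pitch, but only F## uses the letter F, so it is the correct spelling here.

F##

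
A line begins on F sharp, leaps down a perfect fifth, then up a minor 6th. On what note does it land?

A perfect fifth down from F# is B (letter B, 7 semitones down).
A minor sixth up from B is G (letter G, 8 semitones up).

G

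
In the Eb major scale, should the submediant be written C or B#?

Each scale degree takes a distinct letter name. Degree 6 of a scale on E must use the letter C.
C and B# are enharmonically the same pitch, but only C uses the letter C, so it is the correct spelling here.

C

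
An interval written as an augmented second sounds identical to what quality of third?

minor

An augmented second spans 3 semitones.
A third spanning 3 semitones is minor (the major third is 4).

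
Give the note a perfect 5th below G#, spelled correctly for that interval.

C#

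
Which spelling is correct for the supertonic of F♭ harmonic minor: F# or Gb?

Each scale degree takes a distinct letter name. Degree 2 of a scale on F must use the letter G.
Gb and F# are enharmonically the same pitch, but only Gb uses the letter G, so it is the correct spelling here.

Gb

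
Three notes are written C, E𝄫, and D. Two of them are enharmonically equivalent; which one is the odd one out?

C

In 12-tone equal temperament, enharmonic equivalents share a pitch class. C is pitch class 0; Ebb is pitch class 2; D is pitch class 2.
Ebb and D share pitch class 2, while C is pitch class 0.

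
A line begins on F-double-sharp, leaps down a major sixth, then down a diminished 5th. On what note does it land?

D##

A major sixth down from F## is A# (letter A, 9 semitones down).
A diminished fifth down from A# is D## (letter D, 6 semitones down).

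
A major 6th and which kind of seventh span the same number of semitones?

diminished

A major sixth spans 9 semitones.
A seventh spanning 9 semitones is diminished (the major seventh is 11).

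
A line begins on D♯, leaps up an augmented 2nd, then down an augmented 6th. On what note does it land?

G#

An augmented second up from D# is E## (letter E, 3 semitones up).
An augmented sixth down from E## is G# (letter G, 10 semitones down).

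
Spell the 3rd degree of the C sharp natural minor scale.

E

The C# natural minor scale runs C# D# E F# G# A B.
Degree 3 is E.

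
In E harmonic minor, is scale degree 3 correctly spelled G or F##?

G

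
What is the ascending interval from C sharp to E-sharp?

major third

Counting letters C–D–E gives a third.
C#→E# = 4 semitones, exactly the major third.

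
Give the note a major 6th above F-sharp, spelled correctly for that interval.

A sixth above F lands on the letter D.
A major sixth spans 9 semitones, so F# moves to pitch class 3. On the letter D that is D#.

D#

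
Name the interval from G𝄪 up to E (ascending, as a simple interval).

Counting letters G–A–B–C–D–E gives a sixth.
G##→E = 7 semitones, 2 narrower than the major sixth (9), so diminished.

diminished sixth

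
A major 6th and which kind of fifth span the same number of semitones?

A major sixth spans 9 semitones.
A fifth spanning 9 semitones is doubly augmented (the perfect fifth is 7).

doubly augmented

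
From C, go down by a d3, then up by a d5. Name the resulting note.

A diminished third down from C is A# (letter A, 2 semitones down).
A diminished fifth up from A# is E (letter E, 6 semitones up).

E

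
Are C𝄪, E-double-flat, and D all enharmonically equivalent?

Yes

C## is pitch class 2; Ebb is pitch class 2; D is pitch class 2.
All spellings map to pitch class 2, so they are enharmonically equivalent.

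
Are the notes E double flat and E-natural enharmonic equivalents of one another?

Ebb is pitch class 2; E is pitch class 4.
The pitch classes differ (2 vs. 4), so they are not enharmonic equivalents.

No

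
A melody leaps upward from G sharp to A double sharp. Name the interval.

augmented second

The letter names run G→A, a span of 1 letter step, so the interval is some kind of second.
G# to A## is 3 semitones. A major second is 2, so 3 makes it augmented.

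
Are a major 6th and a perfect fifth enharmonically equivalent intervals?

A major sixth spans 9 semitones; a perfect fifth spans 7.
The spans differ, so they are not enharmonic equivalents.

No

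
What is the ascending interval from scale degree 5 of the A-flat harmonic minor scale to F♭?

minor second

Scale degree 5 of Ab harmonic minor is Eb.
Eb up to Fb: letters E→F make it a second; 1 semitone makes it minor.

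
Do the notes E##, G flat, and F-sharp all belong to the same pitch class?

Yes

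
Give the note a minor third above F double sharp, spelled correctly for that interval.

A third above F lands on the letter A.
A minor third spans 3 semitones, so F## moves to pitch class 10. On the letter A that is A#.

A#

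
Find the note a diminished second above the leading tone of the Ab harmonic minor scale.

Abb

The leading tone of Ab harmonic minor is G.
A diminished second (0 semitones) above G lands on the letter A, giving Abb.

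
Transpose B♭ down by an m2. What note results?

A

B down a major second is A, so the target letter is A.
From Bb, a minor second is 1 semitone down: A.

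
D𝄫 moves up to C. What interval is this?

augmented seventh

The letter names run D→C, a span of 6 letter steps, so the interval is some kind of seventh.
Dbb to C is 12 semitones. A major seventh is 11, so 12 makes it augmented.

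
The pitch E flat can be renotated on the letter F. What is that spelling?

Fbb

Eb is pitch class 3. The letter F alone is pitch class 5.
To reach pitch class 3 from F requires an offset of -2 semitones, i.e. double flat: Fbb.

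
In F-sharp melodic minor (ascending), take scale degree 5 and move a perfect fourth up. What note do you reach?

Scale degree 5 of F# melodic minor (ascending) is C#.
A perfect fourth (5 semitones) above C# lands on the letter F, giving F#.

F#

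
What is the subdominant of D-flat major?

Degree 4 takes the letter 3 steps above D, which is G.
In major, degree 4 sits 5 semitones above the tonic. Db + 5 semitones is pitch class 6, spelled on G as Gb.

Gb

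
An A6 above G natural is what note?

E#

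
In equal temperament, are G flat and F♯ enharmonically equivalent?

Yes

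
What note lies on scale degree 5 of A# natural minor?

E#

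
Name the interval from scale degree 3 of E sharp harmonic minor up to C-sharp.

Scale degree 3 of E# harmonic minor is G#.
G# up to C#: letters G→C make it a fourth; 5 semitones makes it perfect.

perfect fourth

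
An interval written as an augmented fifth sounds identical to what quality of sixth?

An augmented fifth spans 8 semitones.
A sixth spanning 8 semitones is minor (the major sixth is 9).

minor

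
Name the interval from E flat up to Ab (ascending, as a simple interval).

The letter names run E→A, a span of 3 letter steps, so the interval is some kind of fourth.
Eb to Ab is 5 semitones. A perfect fourth is 5, so 5 makes it perfect.

perfect fourth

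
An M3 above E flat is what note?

A third above E lands on the letter G.
A major third spans 4 semitones, so Eb moves to pitch class 7. On the letter G that is G.

G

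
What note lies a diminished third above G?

Bbb

A third above G lands on the letter B.
A diminished third spans 2 semitones, so G moves to pitch class 9. On the letter B that is Bbb.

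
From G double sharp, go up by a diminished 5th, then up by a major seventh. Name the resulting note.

A diminished fifth up from G## is D# (letter D, 6 semitones up).
A major seventh up from D# is C## (letter C, 11 semitones up).

C##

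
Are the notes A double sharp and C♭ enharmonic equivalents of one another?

A## is pitch class 11; Cb is pitch class 11.
All spellings map to pitch class 11, so they are enharmonically equivalent.

Yes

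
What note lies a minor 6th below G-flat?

Bb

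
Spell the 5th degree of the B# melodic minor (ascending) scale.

The B# melodic minor (ascending) scale runs B# C## D# E# F## G## A##.
Degree 5 is F##.

F##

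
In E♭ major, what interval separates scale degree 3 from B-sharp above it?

augmented third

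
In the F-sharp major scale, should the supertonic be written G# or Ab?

Each scale degree takes a distinct letter name. Degree 2 of a scale on F must use the letter G.
G# and Ab are enharmonically the same pitch, but only G# uses the letter G, so it is the correct spelling here.

G#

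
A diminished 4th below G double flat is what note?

G down a perfect fourth is D, so the target letter is D.
From Gbb, a diminished fourth is 4 semitones down: Db.

Db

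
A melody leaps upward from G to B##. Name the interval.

Counting letters G–A–B gives a third.
G→B## = 6 semitones, 2 wider than the major third (4), so doubly augmented.

doubly augmented third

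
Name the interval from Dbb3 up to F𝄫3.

minor third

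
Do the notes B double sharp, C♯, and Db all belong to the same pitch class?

Yes

B## is pitch class 1; C# is pitch class 1; Db is pitch class 1.
All spellings map to pitch class 1, so they are enharmonically equivalent.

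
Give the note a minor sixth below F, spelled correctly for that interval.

A sixth below F lands on the letter A.
A minor sixth spans 8 semitones, so F moves to pitch class 9. On the letter A that is A.

A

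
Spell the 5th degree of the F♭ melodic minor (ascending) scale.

The Fb melodic minor (ascending) scale runs Fb Gb Abb Bbb Cb Db Eb.
Degree 5 is Cb.

Cb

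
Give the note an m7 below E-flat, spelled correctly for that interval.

F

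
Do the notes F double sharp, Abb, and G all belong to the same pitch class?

F## = pitch class 7 and Abb = pitch class 7 and G = pitch class 7 — the same pitch class, so they are enharmonic equivalents.

Yes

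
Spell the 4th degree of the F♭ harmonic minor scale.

Degree 4 takes the letter 3 steps above F, which is B.
In harmonic minor, degree 4 sits 5 semitones above the tonic. Fb + 5 semitones is pitch class 9, spelled on B as Bbb.

Bbb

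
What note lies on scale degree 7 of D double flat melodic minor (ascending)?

Cb

Degree 7 takes the letter 6 steps above D, which is C.
In melodic minor (ascending), degree 7 sits 11 semitones above the tonic. Dbb + 11 semitones is pitch class 11, spelled on C as Cb.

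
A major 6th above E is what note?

C#

E up a major sixth is C#, so the target letter is C.
From E, a major sixth is 9 semitones up: C#.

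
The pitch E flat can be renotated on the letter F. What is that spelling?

Plain F sits 2 semitones above Eb, so on the letter F the same pitch needs a double flat: Fbb.

Fbb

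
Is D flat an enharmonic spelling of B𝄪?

Db is pitch class 1; B## is pitch class 1.
All spellings map to pitch class 1, so they are enharmonically equivalent.

Yes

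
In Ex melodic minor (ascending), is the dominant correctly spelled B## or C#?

B##

Each scale degree takes a distinct letter name. Degree 5 of a scale on E must use the letter B.
B## and C# are enharmonically the same pitch, but only B## uses the letter B, so it is the correct spelling here.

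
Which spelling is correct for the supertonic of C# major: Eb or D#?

Each scale degree takes a distinct letter name. Degree 2 of a scale on C must use the letter D.
D# and Eb are enharmonically the same pitch, but only D# uses the letter D, so it is the correct spelling here.

D#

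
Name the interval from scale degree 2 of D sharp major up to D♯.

minor seventh

Scale degree 2 of D# major is E#.
E# up to D#: letters E→D make it a seventh; 10 semitones makes it minor.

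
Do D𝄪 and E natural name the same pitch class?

Yes

D## = pitch class 4 and E = pitch class 4 — the same pitch class, so they are enharmonic equivalents.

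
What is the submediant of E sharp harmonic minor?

C#

Degree 6 takes the letter 5 steps above E, which is C.
In harmonic minor, degree 6 sits 8 semitones above the tonic. E# + 8 semitones is pitch class 1, spelled on C as C#.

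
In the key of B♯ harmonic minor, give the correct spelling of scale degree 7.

The B# harmonic minor scale runs B# C## D# E# F## G# A##.
Degree 7 is A##.

A##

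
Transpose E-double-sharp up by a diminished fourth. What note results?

A#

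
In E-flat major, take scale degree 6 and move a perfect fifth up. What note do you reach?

Scale degree 6 of Eb major is C.
A perfect fifth (7 semitones) above C lands on the letter G, giving G.

G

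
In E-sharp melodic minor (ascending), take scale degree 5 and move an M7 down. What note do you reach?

Scale degree 5 of E# melodic minor (ascending) is B#.
A major seventh (11 semitones) below B# lands on the letter C, giving C#.

C#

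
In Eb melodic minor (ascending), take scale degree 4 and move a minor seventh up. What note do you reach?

Gb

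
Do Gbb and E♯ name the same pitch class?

Yes

Gbb = pitch class 5 and E# = pitch class 5 — the same pitch class, so they are enharmonic equivalents.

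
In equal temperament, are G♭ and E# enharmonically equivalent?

Two spellings are enharmonically equivalent only if they share a pitch class.
Here Gb → 6, E# → 5; 5 ≠ 6, so they are not.

No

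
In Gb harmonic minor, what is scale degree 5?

Db

Degree 5 takes the letter 4 steps above G, which is D.
In harmonic minor, degree 5 sits 7 semitones above the tonic. Gb + 7 semitones is pitch class 1, spelled on D as Db.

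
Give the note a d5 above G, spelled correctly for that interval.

A fifth above G lands on the letter D.
A diminished fifth spans 6 semitones, so G moves to pitch class 1. On the letter D that is Db.

Db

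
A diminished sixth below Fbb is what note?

F down a major sixth is Ab, so the target letter is A.
From Fbb, a diminished sixth is 7 semitones down: Ab.

Ab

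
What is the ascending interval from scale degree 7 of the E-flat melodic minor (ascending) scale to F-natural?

minor third

Scale degree 7 of Eb melodic minor (ascending) is D.
D up to F: letters D→F make it a third; 3 semitones makes it minor.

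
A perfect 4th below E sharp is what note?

B#

A fourth below E lands on the letter B.
A perfect fourth spans 5 semitones, so E# moves to pitch class 0. On the letter B that is B#.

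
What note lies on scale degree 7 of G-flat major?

The Gb major scale runs Gb Ab Bb Cb Db Eb F.
Degree 7 is F.

F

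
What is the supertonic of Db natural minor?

Eb

Degree 2 takes the letter 1 step above D, which is E.
In natural minor, degree 2 sits 2 semitones above the tonic. Db + 2 semitones is pitch class 3, spelled on E as Eb.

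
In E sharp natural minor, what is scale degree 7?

D#

Degree 7 takes the letter 6 steps above E, which is D.
In natural minor, degree 7 sits 10 semitones above the tonic. E# + 10 semitones is pitch class 3, spelled on D as D#.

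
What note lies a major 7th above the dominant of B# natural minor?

E##

The dominant of B# natural minor is F##.
A major seventh (11 semitones) above F## lands on the letter E, giving E##.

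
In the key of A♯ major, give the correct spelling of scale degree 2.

B#

The A# major scale runs A# B# C## D# E# F## G##.
Degree 2 is B#.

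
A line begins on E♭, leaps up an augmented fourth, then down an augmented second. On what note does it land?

An augmented fourth up from Eb is A (letter A, 6 semitones up).
An augmented second down from A is Gb (letter G, 3 semitones down).

Gb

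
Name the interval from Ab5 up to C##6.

doubly augmented third

Counting letters A–B–C gives a third.
Ab→C## = 6 semitones, 2 wider than the major third (4), so doubly augmented.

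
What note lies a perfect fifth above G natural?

D

A fifth above G lands on the letter D.
A perfect fifth spans 7 semitones, so G moves to pitch class 2. On the letter D that is D.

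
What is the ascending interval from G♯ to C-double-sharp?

The letter names run G→C, a span of 3 letter steps, so the interval is some kind of fourth.
G# to C## is 6 semitones. A perfect fourth is 5, so 6 makes it augmented.

augmented fourth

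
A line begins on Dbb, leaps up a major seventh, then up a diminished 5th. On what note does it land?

Gbb

A major seventh up from Dbb is Cb (letter C, 11 semitones up).
A diminished fifth up from Cb is Gbb (letter G, 6 semitones up).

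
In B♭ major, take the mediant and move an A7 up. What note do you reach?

C##

The mediant of Bb major is D.
An augmented seventh (12 semitones) above D lands on the letter C, giving C##.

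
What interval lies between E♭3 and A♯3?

doubly augmented fourth

Counting letters E–F–G–A gives a fourth.
Eb→A# = 7 semitones, 2 wider than the perfect fourth (5), so doubly augmented.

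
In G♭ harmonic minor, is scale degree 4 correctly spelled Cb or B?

Cb

Each scale degree takes a distinct letter name. Degree 4 of a scale on G must use the letter C.
Cb and B are enharmonically the same pitch, but only Cb uses the letter C, so it is the correct spelling here.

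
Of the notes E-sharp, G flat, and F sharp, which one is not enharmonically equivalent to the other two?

E#

In 12-tone equal temperament, enharmonic equivalents share a pitch class. E# is pitch class 5; Gb is pitch class 6; F# is pitch class 6.
Gb and F# share pitch class 6, while E# is pitch class 5.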